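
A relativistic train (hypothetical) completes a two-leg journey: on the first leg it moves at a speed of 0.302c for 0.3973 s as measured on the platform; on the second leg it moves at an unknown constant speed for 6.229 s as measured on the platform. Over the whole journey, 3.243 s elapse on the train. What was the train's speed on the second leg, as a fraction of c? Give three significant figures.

β = 0.888

Leg 1: γ = 1/√(1 − 0.302²) = 1/√0.9088 = 1.049; τ_1 = 0.3973/1.049 = 0.3787 s.
Leg 2: speed unknown; τ_2 = 6.229/γ_2.
Total proper time: 0.3787 + τ_2 = 3.243, so τ_2 = 3.243 − 0.3787 = 2.864 s.
γ_2 = 6.229/2.864 = 2.175; β = √(1 − 1/γ²) = √0.7886.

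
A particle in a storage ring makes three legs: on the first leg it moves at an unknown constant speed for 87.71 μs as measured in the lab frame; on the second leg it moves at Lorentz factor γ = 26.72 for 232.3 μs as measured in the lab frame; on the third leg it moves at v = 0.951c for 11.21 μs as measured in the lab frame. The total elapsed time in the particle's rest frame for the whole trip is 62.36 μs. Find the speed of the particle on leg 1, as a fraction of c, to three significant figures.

β = 0.820

Leg 1: speed unknown; τ_1 = 87.71/γ_1.
Leg 2: γ = 26.72; τ_2 = 232.3/26.72 = 8.694 μs.
Leg 3: γ = 1/√(1 − 0.951²) = 1/√0.09560 = 3.234; τ_3 = 11.21/3.234 = 3.466 μs.
Total proper time: τ_1 + 8.694 + 3.466 = 62.36, so τ_1 = 62.36 − 12.16 = 50.20 μs.
γ_1 = 87.71/50.20 = 1.747; β = √(1 − 1/γ²) = √0.6724.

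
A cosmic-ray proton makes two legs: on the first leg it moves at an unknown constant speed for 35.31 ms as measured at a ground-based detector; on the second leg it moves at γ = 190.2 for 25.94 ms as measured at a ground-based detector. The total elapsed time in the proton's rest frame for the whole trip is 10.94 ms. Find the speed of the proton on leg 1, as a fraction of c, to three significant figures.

β = 0.952

Leg 1: speed unknown; τ_1 = 35.31/γ_1.
Leg 2: γ = 190.2; τ_2 = 25.94/190.2 = 0.1364 ms.
Total proper time: τ_1 + 0.1364 = 10.94, so τ_1 = 10.94 − 0.1364 = 10.80 ms.
γ_1 = 35.31/10.80 = 3.268; β = √(1 − 1/γ²) = √0.9064.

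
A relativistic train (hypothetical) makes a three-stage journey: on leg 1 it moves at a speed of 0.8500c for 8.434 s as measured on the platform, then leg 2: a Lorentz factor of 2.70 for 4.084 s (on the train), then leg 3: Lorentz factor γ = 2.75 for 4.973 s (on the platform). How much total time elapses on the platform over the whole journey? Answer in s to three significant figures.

Δt = 24.4 s

Leg 1: 8.434 s is already measured on the platform.
Leg 2: γ = 2.70; Δt_2 = 2.700 × 4.084 = 11.03 s.
Leg 3: 4.973 s is already measured on the platform.
Total: 8.434 + 11.03 + 4.973 s.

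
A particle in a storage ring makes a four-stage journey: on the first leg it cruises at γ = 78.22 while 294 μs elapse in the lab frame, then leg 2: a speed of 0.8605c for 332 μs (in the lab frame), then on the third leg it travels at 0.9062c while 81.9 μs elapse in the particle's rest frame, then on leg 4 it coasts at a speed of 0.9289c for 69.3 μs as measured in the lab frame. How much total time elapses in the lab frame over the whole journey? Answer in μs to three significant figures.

Leg 1: 294 μs is already measured in the lab frame.
Leg 2: 332 μs is already measured in the lab frame.
Leg 3: γ = 1/√(1 − 0.9062²) = 1/√0.1788 = 2.365; Δt_3 = 2.365 × 81.9 = 193.7 μs.
Leg 4: 69.3 μs is already measured in the lab frame.
Total: 294.0 + 332.0 + 193.7 + 69.30 μs.

Δt = 889 μs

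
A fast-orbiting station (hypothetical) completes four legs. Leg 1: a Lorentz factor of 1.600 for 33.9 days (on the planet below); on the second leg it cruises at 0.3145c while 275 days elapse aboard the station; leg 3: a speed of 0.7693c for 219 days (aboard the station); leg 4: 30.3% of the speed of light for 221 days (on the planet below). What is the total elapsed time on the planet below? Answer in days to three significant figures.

Leg 1: 33.9 days is already measured on the planet below.
Leg 2: γ = 1/√(1 − 0.3145²) = 1/√0.9011 = 1.053; Δt_2 = 1.053 × 275 = 289.7 days.
Leg 3: γ = 1/√(1 − 0.7693²) = 1/√0.4082 = 1.565; Δt_3 = 1.565 × 219 = 342.8 days.
Leg 4: 221 days is already measured on the planet below.
Total: 33.90 + 289.7 + 342.8 + 221.0 days.

Δt = 887 days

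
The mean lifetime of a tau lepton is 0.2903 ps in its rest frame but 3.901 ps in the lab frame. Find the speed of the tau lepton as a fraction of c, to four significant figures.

γ = Δt/τ₀ = 3.901/0.2903 = 13.44
β = √(1 − 1/γ²) = √(1 − 0.005538) = √0.9945

β = 0.9972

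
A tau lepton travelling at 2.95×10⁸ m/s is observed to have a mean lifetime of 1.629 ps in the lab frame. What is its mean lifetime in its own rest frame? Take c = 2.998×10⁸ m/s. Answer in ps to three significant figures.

τ₀ = 0.290 ps

β = 2.95×10⁸/2.998×10⁸ = 0.9840; γ = 1/√(1 − 0.9840²) = 5.611
The lab-frame lifetime is the dilated interval; the proper lifetime is τ₀ = Δt/γ = 1.629/5.611 ps.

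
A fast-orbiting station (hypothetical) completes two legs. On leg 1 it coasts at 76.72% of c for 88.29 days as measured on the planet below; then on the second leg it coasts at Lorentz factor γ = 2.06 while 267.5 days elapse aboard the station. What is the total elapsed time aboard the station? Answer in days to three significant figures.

Leg 1: β = 0.7672; γ = 1/√(1 − 0.7672²) = 1/√0.4114 = 1.559; τ_1 = 88.29/1.559 = 56.63 days.
Leg 2: 267.5 days is already measured aboard the station.
Total: 56.63 + 267.5 days.

τ = 324 days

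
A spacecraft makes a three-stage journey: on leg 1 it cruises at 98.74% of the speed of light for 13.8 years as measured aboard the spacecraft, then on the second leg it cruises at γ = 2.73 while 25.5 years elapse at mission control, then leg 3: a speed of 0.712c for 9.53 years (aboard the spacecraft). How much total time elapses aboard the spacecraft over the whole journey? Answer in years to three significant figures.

Leg 1: 13.8 years is already measured aboard the spacecraft.
Leg 2: γ = 2.73; τ_2 = 25.5/2.730 = 9.341 years.
Leg 3: 9.53 years is already measured aboard the spacecraft.
Total: 13.80 + 9.341 + 9.530 years.

τ = 32.7 years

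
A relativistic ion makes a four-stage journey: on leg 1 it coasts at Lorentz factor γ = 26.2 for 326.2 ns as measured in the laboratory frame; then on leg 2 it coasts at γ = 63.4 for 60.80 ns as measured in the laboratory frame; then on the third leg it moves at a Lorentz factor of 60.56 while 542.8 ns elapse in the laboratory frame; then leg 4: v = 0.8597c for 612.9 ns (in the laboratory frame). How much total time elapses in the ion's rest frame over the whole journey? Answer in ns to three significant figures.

Leg 1: γ = 26.2; τ_1 = 326.2/26.20 = 12.45 ns.
Leg 2: γ = 63.4; τ_2 = 60.80/63.40 = 0.9590 ns.
Leg 3: γ = 60.56; τ_3 = 542.8/60.56 = 8.963 ns.
Leg 4: γ = 1/√(1 − 0.8597²) = 1/√0.2609 = 1.958; τ_4 = 612.9/1.958 = 313.1 ns.
Total: 12.45 + 0.9590 + 8.963 + 313.1 ns.

τ = 335 ns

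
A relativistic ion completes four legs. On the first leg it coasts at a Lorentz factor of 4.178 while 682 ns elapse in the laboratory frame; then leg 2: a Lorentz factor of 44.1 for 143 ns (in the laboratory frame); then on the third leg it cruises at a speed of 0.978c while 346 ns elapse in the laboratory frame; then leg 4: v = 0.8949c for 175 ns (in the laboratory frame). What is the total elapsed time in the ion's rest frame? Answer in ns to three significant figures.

Leg 1: γ = 4.178; τ_1 = 682/4.178 = 163.2 ns.
Leg 2: γ = 44.1; τ_2 = 143/44.10 = 3.243 ns.
Leg 3: γ = 1/√(1 − 0.978²) = 1/√0.04352 = 4.794; τ_3 = 346/4.794 = 72.18 ns.
Leg 4: γ = 1/√(1 − 0.8949²) = 1/√0.1992 = 2.241; τ_4 = 175/2.241 = 78.10 ns.
Total: 163.2 + 3.243 + 72.18 + 78.10 ns.

τ = 317 ns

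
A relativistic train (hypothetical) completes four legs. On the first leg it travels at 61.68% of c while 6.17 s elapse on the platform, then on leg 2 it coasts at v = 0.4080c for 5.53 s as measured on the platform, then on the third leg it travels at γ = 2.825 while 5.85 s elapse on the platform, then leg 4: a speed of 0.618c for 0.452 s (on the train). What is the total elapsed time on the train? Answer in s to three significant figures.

τ = 12.4 s

Leg 1: β = 0.6168; γ = 1/√(1 − 0.6168²) = 1/√0.6196 = 1.270; τ_1 = 6.17/1.270 = 4.857 s.
Leg 2: γ = 1/√(1 − 0.4080²) = 1/√0.8335 = 1.095; τ_2 = 5.53/1.095 = 5.049 s.
Leg 3: γ = 2.825; τ_3 = 5.85/2.825 = 2.071 s.
Leg 4: 0.452 s is already measured on the train.
Total: 4.857 + 5.049 + 2.071 + 0.4520 s.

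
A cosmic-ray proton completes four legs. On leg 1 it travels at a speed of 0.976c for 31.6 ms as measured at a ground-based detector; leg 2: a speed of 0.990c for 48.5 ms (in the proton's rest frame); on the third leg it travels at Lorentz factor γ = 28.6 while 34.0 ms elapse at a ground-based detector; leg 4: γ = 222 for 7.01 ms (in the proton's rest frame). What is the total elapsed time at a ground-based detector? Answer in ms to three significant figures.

Leg 1: 31.6 ms is already measured at a ground-based detector.
Leg 2: γ = 1/√(1 − 0.990²) = 1/√0.01990 = 7.089; Δt_2 = 7.089 × 48.5 = 343.8 ms.
Leg 3: 34.0 ms is already measured at a ground-based detector.
Leg 4: γ = 222; Δt_4 = 222.0 × 7.01 = 1556 ms.
Total: 31.60 + 343.8 + 34.00 + 1556 ms.

Δt = 1970 ms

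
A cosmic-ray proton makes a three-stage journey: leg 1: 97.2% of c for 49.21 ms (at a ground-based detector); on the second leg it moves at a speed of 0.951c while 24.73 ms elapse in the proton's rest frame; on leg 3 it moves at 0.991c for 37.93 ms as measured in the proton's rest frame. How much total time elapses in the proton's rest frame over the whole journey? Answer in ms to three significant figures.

Leg 1: β = 0.972; γ = 1/√(1 − 0.972²) = 1/√0.05522 = 4.256; τ_1 = 49.21/4.256 = 11.56 ms.
Leg 2: 24.73 ms is already measured in the proton's rest frame.
Leg 3: 37.93 ms is already measured in the proton's rest frame.
Total: 11.56 + 24.73 + 37.93 ms.

τ = 74.2 ms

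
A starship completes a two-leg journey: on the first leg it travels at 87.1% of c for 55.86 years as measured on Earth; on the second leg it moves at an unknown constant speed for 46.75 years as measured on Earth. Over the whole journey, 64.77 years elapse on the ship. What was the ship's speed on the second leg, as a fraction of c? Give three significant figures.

β = 0.602

Leg 1: β = 0.871; γ = 1/√(1 − 0.871²) = 1/√0.2414 = 2.035; τ_1 = 55.86/2.035 = 27.44 years.
Leg 2: speed unknown; τ_2 = 46.75/γ_2.
Total proper time: 27.44 + τ_2 = 64.77, so τ_2 = 64.77 − 27.44 = 37.33 years.
γ_2 = 46.75/37.33 = 1.252; β = √(1 − 1/γ²) = √0.3625.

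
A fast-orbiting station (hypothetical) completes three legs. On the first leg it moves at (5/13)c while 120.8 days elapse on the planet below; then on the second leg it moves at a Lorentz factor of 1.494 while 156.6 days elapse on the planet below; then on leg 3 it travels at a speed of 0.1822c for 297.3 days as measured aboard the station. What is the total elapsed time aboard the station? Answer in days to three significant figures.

Leg 1: γ = 1/√(1 − (5/13)²) = 13/12 ≈ 1.083; τ_1 = 120.8/1.083 = 111.5 days.
Leg 2: γ = 1.494; τ_2 = 156.6/1.494 = 104.8 days.
Leg 3: 297.3 days is already measured aboard the station.
Total: 111.5 + 104.8 + 297.3 days.

τ = 514 days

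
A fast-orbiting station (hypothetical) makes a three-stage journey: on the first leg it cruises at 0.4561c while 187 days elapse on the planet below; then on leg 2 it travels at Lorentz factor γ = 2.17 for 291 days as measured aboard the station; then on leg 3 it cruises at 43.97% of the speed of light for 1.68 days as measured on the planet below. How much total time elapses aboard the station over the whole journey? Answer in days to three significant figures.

Leg 1: γ = 1/√(1 − 0.4561²) = 1/√0.7920 = 1.124; τ_1 = 187/1.124 = 166.4 days.
Leg 2: 291 days is already measured aboard the station.
Leg 3: β = 0.4397; γ = 1/√(1 − 0.4397²) = 1/√0.8067 = 1.113; τ_3 = 1.68/1.113 = 1.509 days.
Total: 166.4 + 291.0 + 1.509 days.

τ = 459 days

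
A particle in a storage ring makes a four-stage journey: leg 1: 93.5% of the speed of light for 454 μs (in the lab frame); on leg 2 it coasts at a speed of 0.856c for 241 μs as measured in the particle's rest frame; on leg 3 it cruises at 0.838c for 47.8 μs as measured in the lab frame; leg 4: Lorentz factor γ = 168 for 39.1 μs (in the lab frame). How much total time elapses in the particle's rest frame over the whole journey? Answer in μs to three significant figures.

Leg 1: β = 0.935; γ = 1/√(1 − 0.935²) = 1/√0.1258 = 2.820; τ_1 = 454/2.820 = 161.0 μs.
Leg 2: 241 μs is already measured in the particle's rest frame.
Leg 3: γ = 1/√(1 − 0.838²) = 1/√0.2978 = 1.833; τ_3 = 47.8/1.833 = 26.08 μs.
Leg 4: γ = 168; τ_4 = 39.1/168.0 = 0.2327 μs.
Total: 161.0 + 241.0 + 26.08 + 0.2327 μs.

τ = 428 μs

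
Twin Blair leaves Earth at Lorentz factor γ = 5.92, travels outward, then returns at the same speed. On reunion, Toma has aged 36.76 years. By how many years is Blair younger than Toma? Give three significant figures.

γ = 5.92
Blair's elapsed proper time: τ = 36.76/5.920 = 6.209 years.
Age gap = Δt − τ = 36.76 − 6.209 years.

Δt − τ = 30.6 years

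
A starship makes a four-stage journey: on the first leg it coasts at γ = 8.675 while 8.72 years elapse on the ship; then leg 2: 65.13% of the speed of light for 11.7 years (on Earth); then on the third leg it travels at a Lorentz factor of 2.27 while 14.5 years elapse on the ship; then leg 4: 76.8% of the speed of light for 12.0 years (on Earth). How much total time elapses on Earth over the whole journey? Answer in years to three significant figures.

Leg 1: γ = 8.675; Δt_1 = 8.675 × 8.72 = 75.65 years.
Leg 2: 11.7 years is already measured on Earth.
Leg 3: γ = 2.27; Δt_3 = 2.270 × 14.5 = 32.91 years.
Leg 4: 12.0 years is already measured on Earth.
Total: 75.65 + 11.70 + 32.91 + 12.00 years.

Δt = 132 years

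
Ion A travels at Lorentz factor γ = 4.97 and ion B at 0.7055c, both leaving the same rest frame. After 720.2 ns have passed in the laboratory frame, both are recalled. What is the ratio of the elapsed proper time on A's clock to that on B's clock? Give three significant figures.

A: γ = 4.97. B: γ = 1/√(1 − 0.7055²) = 1/√0.5023 = 1.411.
τ_A/τ_B = γ_B/γ_A = 1.411/4.970 = 0.2839, so τ_A/τ_B = 0.2839.

τ_A/τ_B = 0.284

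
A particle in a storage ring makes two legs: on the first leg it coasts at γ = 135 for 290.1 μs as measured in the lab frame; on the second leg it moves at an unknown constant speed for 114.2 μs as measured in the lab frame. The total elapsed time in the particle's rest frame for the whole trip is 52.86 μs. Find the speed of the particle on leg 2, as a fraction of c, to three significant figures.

Leg 1: γ = 135; τ_1 = 290.1/135.0 = 2.149 μs.
Leg 2: speed unknown; τ_2 = 114.2/γ_2.
Total proper time: 2.149 + τ_2 = 52.86, so τ_2 = 52.86 − 2.149 = 50.71 μs.
γ_2 = 114.2/50.71 = 2.252; β = √(1 − 1/γ²) = √0.8028.

β = 0.896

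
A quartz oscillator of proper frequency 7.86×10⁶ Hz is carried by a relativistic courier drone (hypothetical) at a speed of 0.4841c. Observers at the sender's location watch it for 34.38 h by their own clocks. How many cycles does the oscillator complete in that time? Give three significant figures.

γ = 1/√(1 − 0.4841²) = 1/√0.7656 = 1.143
During 34.38 h of lab time, the oscillator's proper time advances by τ = Δt/γ = 34.38/1.143 = 30.08 h = 1.083×10⁵ s.
N = f × τ = 7.86×10⁶ × 1.083×10⁵ = 8.512×10¹¹.

N = 8.51×10¹¹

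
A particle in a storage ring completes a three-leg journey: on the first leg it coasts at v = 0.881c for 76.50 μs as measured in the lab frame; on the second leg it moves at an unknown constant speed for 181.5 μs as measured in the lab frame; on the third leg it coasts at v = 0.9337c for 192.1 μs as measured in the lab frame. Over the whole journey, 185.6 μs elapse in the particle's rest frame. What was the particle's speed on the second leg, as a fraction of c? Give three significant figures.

β = 0.896

Leg 1: γ = 1/√(1 − 0.881²) = 1/√0.2238 = 2.114; τ_1 = 76.50/2.114 = 36.19 μs.
Leg 2: speed unknown; τ_2 = 181.5/γ_2.
Leg 3: γ = 1/√(1 − 0.9337²) = 1/√0.1282 = 2.793; τ_3 = 192.1/2.793 = 68.78 μs.
Total proper time: 36.19 + τ_2 + 68.78 = 185.6, so τ_2 = 185.6 − 105.0 = 80.62 μs.
γ_2 = 181.5/80.62 = 2.251; β = √(1 − 1/γ²) = √0.8027.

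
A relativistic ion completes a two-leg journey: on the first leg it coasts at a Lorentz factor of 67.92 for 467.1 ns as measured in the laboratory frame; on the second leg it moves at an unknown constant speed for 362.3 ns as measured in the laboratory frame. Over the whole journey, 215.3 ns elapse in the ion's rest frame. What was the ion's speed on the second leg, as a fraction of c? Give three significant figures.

β = 0.818

Leg 1: γ = 67.92; τ_1 = 467.1/67.92 = 6.877 ns.
Leg 2: speed unknown; τ_2 = 362.3/γ_2.
Total proper time: 6.877 + τ_2 = 215.3, so τ_2 = 215.3 − 6.877 = 208.4 ns.
γ_2 = 362.3/208.4 = 1.738; β = √(1 − 1/γ²) = √0.6691.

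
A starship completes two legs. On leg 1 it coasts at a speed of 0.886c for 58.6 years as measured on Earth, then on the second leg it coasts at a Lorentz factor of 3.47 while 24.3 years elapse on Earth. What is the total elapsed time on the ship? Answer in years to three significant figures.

Leg 1: γ = 1/√(1 − 0.886²) = 1/√0.2150 = 2.157; τ_1 = 58.6/2.157 = 27.17 years.
Leg 2: γ = 3.47; τ_2 = 24.3/3.470 = 7.003 years.
Total: 27.17 + 7.003 years.

τ = 34.2 years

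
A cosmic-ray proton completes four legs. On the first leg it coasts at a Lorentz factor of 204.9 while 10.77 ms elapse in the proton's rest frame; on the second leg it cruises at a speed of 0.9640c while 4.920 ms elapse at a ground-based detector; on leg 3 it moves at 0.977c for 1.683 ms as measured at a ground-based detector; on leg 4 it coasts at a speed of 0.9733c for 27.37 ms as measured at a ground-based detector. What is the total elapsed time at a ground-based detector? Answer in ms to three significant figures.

Δt = 2240 ms

Leg 1: γ = 204.9; Δt_1 = 204.9 × 10.77 = 2207 ms.
Leg 2: 4.920 ms is already measured at a ground-based detector.
Leg 3: 1.683 ms is already measured at a ground-based detector.
Leg 4: 27.37 ms is already measured at a ground-based detector.
Total: 2207 + 4.920 + 1.683 + 27.37 ms.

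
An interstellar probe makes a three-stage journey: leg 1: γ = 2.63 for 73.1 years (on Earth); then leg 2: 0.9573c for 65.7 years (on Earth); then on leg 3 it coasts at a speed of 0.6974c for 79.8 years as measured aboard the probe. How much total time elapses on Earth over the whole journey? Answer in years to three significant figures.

Δt = 250 years

Leg 1: 73.1 years is already measured on Earth.
Leg 2: 65.7 years is already measured on Earth.
Leg 3: γ = 1/√(1 − 0.6974²) = 1/√0.5136 = 1.395; Δt_3 = 1.395 × 79.8 = 111.3 years.
Total: 73.10 + 65.70 + 111.3 years.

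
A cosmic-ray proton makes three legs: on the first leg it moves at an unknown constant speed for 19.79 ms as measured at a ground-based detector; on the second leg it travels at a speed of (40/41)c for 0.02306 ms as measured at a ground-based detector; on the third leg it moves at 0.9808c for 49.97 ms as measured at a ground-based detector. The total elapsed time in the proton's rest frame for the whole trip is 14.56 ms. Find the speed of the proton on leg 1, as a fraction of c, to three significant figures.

Leg 1: speed unknown; τ_1 = 19.79/γ_1.
Leg 2: γ = 1/√(1 − (40/41)²) = 41/9 ≈ 4.556; τ_2 = 0.02306/4.556 = 0.005062 ms.
Leg 3: γ = 1/√(1 − 0.9808²) = 1/√0.03803 = 5.128; τ_3 = 49.97/5.128 = 9.745 ms.
Total proper time: τ_1 + 0.005062 + 9.745 = 14.56, so τ_1 = 14.56 − 9.750 = 4.810 ms.
γ_1 = 19.79/4.810 = 4.114; β = √(1 − 1/γ²) = √0.9409.

β = 0.970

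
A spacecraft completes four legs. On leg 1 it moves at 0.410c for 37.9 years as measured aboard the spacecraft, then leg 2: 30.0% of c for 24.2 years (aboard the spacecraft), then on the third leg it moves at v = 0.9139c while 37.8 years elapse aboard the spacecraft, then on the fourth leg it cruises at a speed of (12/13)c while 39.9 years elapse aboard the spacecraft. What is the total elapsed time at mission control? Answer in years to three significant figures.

Δt = 264 years

Leg 1: γ = 1/√(1 − 0.410²) = 1/√0.8319 = 1.096; Δt_1 = 1.096 × 37.9 = 41.55 years.
Leg 2: β = 0.300; γ = 1/√(1 − 0.300²) = 1/√0.9100 = 1.048; Δt_2 = 1.048 × 24.2 = 25.37 years.
Leg 3: γ = 1/√(1 − 0.9139²) = 1/√0.1648 = 2.463; Δt_3 = 2.463 × 37.8 = 93.12 years.
Leg 4: γ = 1/√(1 − (12/13)²) = 13/5 = 2.600; Δt_4 = 2.600 × 39.9 = 103.7 years.
Total: 41.55 + 25.37 + 93.12 + 103.7 years.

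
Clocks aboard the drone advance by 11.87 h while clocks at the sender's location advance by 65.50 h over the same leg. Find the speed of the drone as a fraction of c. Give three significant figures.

The proper time is measured aboard the drone (both events occur at the drone's location); Δt is measured at the sender's location. γ = Δt/τ = 65.50/11.87 = 5.518.
β = √(1 − 1/γ²) = √(1 − 0.03284) = √0.9672

β = 0.983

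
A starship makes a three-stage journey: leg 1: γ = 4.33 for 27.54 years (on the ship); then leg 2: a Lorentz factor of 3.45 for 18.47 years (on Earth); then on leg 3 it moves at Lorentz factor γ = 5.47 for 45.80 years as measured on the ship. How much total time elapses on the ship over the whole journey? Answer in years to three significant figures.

τ = 78.7 years

Leg 1: 27.54 years is already measured on the ship.
Leg 2: γ = 3.45; τ_2 = 18.47/3.450 = 5.354 years.
Leg 3: 45.80 years is already measured on the ship.
Total: 27.54 + 5.354 + 45.80 years.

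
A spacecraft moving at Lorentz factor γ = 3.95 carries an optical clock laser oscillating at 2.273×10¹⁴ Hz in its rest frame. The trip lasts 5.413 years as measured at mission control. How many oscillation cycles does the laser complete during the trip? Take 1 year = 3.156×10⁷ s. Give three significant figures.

γ = 3.95
The oscillator's own cycle count is N = f × τ where τ is the proper time aboard the spacecraft. τ = Δt/γ = 5.413/3.950 = 1.370 years = 4.325×10⁷ s.
N = 2.273×10¹⁴ × 4.325×10⁷ = 9.831×10²¹.

N = 9.83×10²¹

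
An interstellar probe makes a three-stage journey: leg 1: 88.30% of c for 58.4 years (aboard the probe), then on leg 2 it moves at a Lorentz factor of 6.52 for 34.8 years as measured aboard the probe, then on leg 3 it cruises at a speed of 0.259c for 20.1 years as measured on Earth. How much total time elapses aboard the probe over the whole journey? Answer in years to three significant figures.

τ = 113 years

Leg 1: 58.4 years is already measured aboard the probe.
Leg 2: 34.8 years is already measured aboard the probe.
Leg 3: γ = 1/√(1 − 0.259²) = 1/√0.9329 = 1.035; τ_3 = 20.1/1.035 = 19.41 years.
Total: 58.40 + 34.80 + 19.41 years.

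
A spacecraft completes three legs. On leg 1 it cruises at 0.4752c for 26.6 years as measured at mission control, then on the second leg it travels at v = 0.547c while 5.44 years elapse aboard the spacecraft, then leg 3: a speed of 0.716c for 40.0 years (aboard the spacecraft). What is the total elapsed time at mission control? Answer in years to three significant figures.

Leg 1: 26.6 years is already measured at mission control.
Leg 2: γ = 1/√(1 − 0.547²) = 1/√0.7008 = 1.195; Δt_2 = 1.195 × 5.44 = 6.498 years.
Leg 3: γ = 1/√(1 − 0.716²) = 1/√0.4873 = 1.432; Δt_3 = 1.432 × 40.0 = 57.30 years.
Total: 26.60 + 6.498 + 57.30 years.

Δt = 90.4 years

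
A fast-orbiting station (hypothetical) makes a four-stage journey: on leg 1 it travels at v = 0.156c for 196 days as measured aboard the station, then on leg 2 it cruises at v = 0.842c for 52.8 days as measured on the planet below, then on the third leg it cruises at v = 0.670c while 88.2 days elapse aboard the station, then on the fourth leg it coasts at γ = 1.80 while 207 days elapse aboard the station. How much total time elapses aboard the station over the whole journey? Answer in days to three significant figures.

τ = 520 days

Leg 1: 196 days is already measured aboard the station.
Leg 2: γ = 1/√(1 − 0.842²) = 1/√0.2910 = 1.854; τ_2 = 52.8/1.854 = 28.48 days.
Leg 3: 88.2 days is already measured aboard the station.
Leg 4: 207 days is already measured aboard the station.
Total: 196.0 + 28.48 + 88.20 + 207.0 days.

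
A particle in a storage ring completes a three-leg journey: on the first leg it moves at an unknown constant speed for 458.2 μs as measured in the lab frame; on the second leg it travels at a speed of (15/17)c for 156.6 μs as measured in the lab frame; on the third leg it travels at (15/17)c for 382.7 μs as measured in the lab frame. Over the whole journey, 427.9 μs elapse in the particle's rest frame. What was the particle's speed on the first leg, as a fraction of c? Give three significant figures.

Leg 1: speed unknown; τ_1 = 458.2/γ_1.
Leg 2: γ = 1/√(1 − (15/17)²) = 17/8 = 2.125; τ_2 = 156.6/2.125 = 73.69 μs.
Leg 3: γ = 1/√(1 − (15/17)²) = 17/8 = 2.125; τ_3 = 382.7/2.125 = 180.1 μs.
Total proper time: τ_1 + 73.69 + 180.1 = 427.9, so τ_1 = 427.9 − 253.8 = 174.1 μs.
γ_1 = 458.2/174.1 = 2.632; β = √(1 − 1/γ²) = √0.8556.

β = 0.925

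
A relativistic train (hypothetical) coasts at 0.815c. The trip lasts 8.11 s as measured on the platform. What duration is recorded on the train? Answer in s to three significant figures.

γ = 1/√(1 − 0.815²) = 1/√0.3358 = 1.726
The interval measured on the platform is the dilated one; the clock on the train measures the proper time τ = Δt/γ = 8.11/1.726 s.

τ = 4.70 s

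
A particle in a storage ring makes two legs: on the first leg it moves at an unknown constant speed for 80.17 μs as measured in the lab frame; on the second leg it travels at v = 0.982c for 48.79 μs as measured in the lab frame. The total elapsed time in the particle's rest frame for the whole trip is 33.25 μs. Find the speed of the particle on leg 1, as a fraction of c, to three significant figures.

Leg 1: speed unknown; τ_1 = 80.17/γ_1.
Leg 2: γ = 1/√(1 − 0.982²) = 1/√0.03568 = 5.294; τ_2 = 48.79/5.294 = 9.215 μs.
Total proper time: τ_1 + 9.215 = 33.25, so τ_1 = 33.25 − 9.215 = 24.03 μs.
γ_1 = 80.17/24.03 = 3.336; β = √(1 − 1/γ²) = √0.9101.

β = 0.954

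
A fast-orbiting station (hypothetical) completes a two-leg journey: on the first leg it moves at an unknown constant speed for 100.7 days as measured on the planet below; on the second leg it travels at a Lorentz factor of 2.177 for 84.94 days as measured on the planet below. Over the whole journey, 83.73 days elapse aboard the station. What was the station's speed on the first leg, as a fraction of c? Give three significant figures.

Leg 1: speed unknown; τ_1 = 100.7/γ_1.
Leg 2: γ = 2.177; τ_2 = 84.94/2.177 = 39.02 days.
Total proper time: τ_1 + 39.02 = 83.73, so τ_1 = 83.73 − 39.02 = 44.71 days.
γ_1 = 100.7/44.71 = 2.252; β = √(1 − 1/γ²) = √0.8028.

β = 0.896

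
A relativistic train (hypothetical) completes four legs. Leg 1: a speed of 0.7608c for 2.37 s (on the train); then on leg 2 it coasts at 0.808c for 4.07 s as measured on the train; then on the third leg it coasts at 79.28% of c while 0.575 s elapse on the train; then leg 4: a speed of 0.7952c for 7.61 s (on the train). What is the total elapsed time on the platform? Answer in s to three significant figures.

Δt = 24.1 s

Leg 1: γ = 1/√(1 − 0.7608²) = 1/√0.4212 = 1.541; Δt_1 = 1.541 × 2.37 = 3.652 s.
Leg 2: γ = 1/√(1 − 0.808²) = 1/√0.3471 = 1.697; Δt_2 = 1.697 × 4.07 = 6.908 s.
Leg 3: β = 0.7928; γ = 1/√(1 − 0.7928²) = 1/√0.3715 = 1.641; Δt_3 = 1.641 × 0.575 = 0.9434 s.
Leg 4: γ = 1/√(1 − 0.7952²) = 1/√0.3677 = 1.649; Δt_4 = 1.649 × 7.61 = 12.55 s.
Total: 3.652 + 6.908 + 0.9434 + 12.55 s.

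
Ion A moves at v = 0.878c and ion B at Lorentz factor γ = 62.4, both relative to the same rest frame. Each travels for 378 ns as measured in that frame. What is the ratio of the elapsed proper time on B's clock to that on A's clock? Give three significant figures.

τ_B/τ_A = 0.0335

A: γ = 1/√(1 − 0.878²) = 1/√0.2291 = 2.089. B: γ = 62.4.
τ_A/τ_B = γ_B/γ_A = 62.40/2.089 = 29.87, so τ_B/τ_A = 0.03348.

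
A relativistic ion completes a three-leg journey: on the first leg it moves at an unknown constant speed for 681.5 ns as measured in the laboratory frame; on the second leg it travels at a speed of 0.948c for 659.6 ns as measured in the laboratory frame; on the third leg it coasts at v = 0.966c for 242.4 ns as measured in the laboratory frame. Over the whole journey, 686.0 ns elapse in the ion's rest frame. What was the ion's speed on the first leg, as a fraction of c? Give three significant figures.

Leg 1: speed unknown; τ_1 = 681.5/γ_1.
Leg 2: γ = 1/√(1 − 0.948²) = 1/√0.1013 = 3.142; τ_2 = 659.6/3.142 = 209.9 ns.
Leg 3: γ = 1/√(1 − 0.966²) = 1/√0.06684 = 3.868; τ_3 = 242.4/3.868 = 62.67 ns.
Total proper time: τ_1 + 209.9 + 62.67 = 686.0, so τ_1 = 686.0 − 272.6 = 413.4 ns.
γ_1 = 681.5/413.4 = 1.649; β = √(1 − 1/γ²) = √0.6320.

β = 0.795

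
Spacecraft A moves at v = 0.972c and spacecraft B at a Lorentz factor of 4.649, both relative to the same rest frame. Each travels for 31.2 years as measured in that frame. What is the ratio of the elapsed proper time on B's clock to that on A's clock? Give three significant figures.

τ_B/τ_A = 0.915

A: γ = 1/√(1 − 0.972²) = 1/√0.05522 = 4.256. B: γ = 4.649.
τ_A/τ_B = γ_B/γ_A = 4.649/4.256 = 1.092, so τ_B/τ_A = 0.9154.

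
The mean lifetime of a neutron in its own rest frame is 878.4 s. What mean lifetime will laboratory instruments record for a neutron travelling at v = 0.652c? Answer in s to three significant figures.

Δt = 1160 s

γ = 1/√(1 − 0.652²) = 1/√0.5749 = 1.319
The rest-frame lifetime is the proper time; the lab measures the dilated interval Δt = γτ₀ = 1.319 × 878.4 s.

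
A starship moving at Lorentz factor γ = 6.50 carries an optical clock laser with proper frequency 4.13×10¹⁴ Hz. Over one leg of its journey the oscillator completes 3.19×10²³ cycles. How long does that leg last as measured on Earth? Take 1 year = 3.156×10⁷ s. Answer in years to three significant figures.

Δt = 159 years

γ = 6.50
Proper time for N cycles: τ = N/f = 3.19×10²³/(4.13×10¹⁴) = 7.724×10⁸ s = 24.47 years.
Lab-frame duration Δt = γτ = 6.500 × 24.47 = 159.1 years.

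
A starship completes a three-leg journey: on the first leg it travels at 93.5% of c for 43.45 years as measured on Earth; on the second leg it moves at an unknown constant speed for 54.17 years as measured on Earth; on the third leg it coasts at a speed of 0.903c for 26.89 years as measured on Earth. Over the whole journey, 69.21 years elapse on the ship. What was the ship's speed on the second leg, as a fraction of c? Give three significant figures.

β = 0.626

Leg 1: β = 0.935; γ = 1/√(1 − 0.935²) = 1/√0.1258 = 2.820; τ_1 = 43.45/2.820 = 15.41 years.
Leg 2: speed unknown; τ_2 = 54.17/γ_2.
Leg 3: γ = 1/√(1 − 0.903²) = 1/√0.1846 = 2.328; τ_3 = 26.89/2.328 = 11.55 years.
Total proper time: 15.41 + τ_2 + 11.55 = 69.21, so τ_2 = 69.21 − 26.96 = 42.25 years.
γ_2 = 54.17/42.25 = 1.282; β = √(1 − 1/γ²) = √0.3917.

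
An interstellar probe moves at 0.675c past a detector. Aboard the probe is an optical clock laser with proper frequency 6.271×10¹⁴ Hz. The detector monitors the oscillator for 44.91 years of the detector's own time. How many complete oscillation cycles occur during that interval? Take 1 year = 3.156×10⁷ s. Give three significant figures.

γ = 1/√(1 − 0.675²) = 1/√0.5444 = 1.355
During 44.91 years of lab time, the oscillator's proper time advances by τ = Δt/γ = 44.91/1.355 = 33.14 years = 1.046×10⁹ s.
N = f × τ = 6.271×10¹⁴ × 1.046×10⁹ = 6.558×10²³.

N = 6.56×10²³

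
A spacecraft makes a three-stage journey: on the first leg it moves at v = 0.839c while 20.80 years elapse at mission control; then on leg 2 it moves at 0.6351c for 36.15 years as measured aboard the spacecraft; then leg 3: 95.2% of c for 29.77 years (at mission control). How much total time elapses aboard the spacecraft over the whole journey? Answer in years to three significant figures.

Leg 1: γ = 1/√(1 − 0.839²) = 1/√0.2961 = 1.838; τ_1 = 20.80/1.838 = 11.32 years.
Leg 2: 36.15 years is already measured aboard the spacecraft.
Leg 3: β = 0.952; γ = 1/√(1 − 0.952²) = 1/√0.09370 = 3.267; τ_3 = 29.77/3.267 = 9.113 years.
Total: 11.32 + 36.15 + 9.113 years.

τ = 56.6 years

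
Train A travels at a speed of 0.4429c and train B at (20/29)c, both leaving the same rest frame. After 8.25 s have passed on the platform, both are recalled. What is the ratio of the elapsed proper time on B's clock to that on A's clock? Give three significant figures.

A: γ = 1/√(1 − 0.4429²) = 1/√0.8038 = 1.115. B: γ = 1/√(1 − (20/29)²) = 29/21 ≈ 1.381.
τ_A/τ_B = γ_B/γ_A = 1.381/1.115 = 1.238, so τ_B/τ_A = 0.8077.

τ_B/τ_A = 0.808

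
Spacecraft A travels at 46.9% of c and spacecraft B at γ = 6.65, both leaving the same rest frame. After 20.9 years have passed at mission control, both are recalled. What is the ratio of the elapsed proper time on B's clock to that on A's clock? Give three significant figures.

A: β = 0.469; γ = 1/√(1 − 0.469²) = 1/√0.7800 = 1.132. B: γ = 6.65.
τ_A/τ_B = γ_B/γ_A = 6.650/1.132 = 5.873, so τ_B/τ_A = 0.1703.

τ_B/τ_A = 0.170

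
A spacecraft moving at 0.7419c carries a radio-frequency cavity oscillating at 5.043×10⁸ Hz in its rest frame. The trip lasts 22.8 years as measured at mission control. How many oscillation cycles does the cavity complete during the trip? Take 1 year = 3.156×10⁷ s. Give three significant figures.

γ = 1/√(1 − 0.7419²) = 1/√0.4496 = 1.491
The oscillator's own cycle count is N = f × τ where τ is the proper time aboard the spacecraft. τ = Δt/γ = 22.8/1.491 = 15.29 years = 4.825×10⁸ s.
N = 5.043×10⁸ × 4.825×10⁸ = 2.433×10¹⁷.

N = 2.43×10¹⁷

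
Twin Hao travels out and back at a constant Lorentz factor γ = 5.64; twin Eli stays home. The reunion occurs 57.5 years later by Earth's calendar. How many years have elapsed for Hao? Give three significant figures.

τ = 10.2 years

γ = 5.64
Hao's clock measures proper time along the trip: τ = Δt/γ = 57.5/5.640 years.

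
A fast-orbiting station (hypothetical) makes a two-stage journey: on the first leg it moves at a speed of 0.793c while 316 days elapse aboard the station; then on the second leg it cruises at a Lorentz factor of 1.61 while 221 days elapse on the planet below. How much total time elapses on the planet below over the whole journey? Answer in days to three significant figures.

Leg 1: γ = 1/√(1 − 0.793²) = 1/√0.3712 = 1.641; Δt_1 = 1.641 × 316 = 518.7 days.
Leg 2: 221 days is already measured on the planet below.
Total: 518.7 + 221.0 days.

Δt = 740 days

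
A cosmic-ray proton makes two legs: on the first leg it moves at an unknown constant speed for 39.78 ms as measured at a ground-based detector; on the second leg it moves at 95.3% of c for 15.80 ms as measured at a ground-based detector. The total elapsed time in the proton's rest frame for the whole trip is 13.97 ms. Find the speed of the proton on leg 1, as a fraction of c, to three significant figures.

Leg 1: speed unknown; τ_1 = 39.78/γ_1.
Leg 2: β = 0.953; γ = 1/√(1 − 0.953²) = 1/√0.09179 = 3.301; τ_2 = 15.80/3.301 = 4.787 ms.
Total proper time: τ_1 + 4.787 = 13.97, so τ_1 = 13.97 − 4.787 = 9.183 ms.
γ_1 = 39.78/9.183 = 4.332; β = √(1 − 1/γ²) = √0.9467.

β = 0.973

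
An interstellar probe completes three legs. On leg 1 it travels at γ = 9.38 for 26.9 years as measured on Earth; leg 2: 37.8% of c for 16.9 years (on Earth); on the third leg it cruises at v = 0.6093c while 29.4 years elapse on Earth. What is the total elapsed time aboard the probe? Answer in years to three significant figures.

τ = 41.8 years

Leg 1: γ = 9.38; τ_1 = 26.9/9.380 = 2.868 years.
Leg 2: β = 0.378; γ = 1/√(1 − 0.378²) = 1/√0.8571 = 1.080; τ_2 = 16.9/1.080 = 15.65 years.
Leg 3: γ = 1/√(1 − 0.6093²) = 1/√0.6288 = 1.261; τ_3 = 29.4/1.261 = 23.31 years.
Total: 2.868 + 15.65 + 23.31 years.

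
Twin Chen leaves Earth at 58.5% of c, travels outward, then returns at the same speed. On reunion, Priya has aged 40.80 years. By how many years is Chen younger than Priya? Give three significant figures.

β = 0.585; γ = 1/√(1 − 0.585²) = 1/√0.6578 = 1.233
Chen's elapsed proper time: τ = 40.80/1.233 = 33.09 years.
Age gap = Δt − τ = 40.80 − 33.09 years.

Δt − τ = 7.71 years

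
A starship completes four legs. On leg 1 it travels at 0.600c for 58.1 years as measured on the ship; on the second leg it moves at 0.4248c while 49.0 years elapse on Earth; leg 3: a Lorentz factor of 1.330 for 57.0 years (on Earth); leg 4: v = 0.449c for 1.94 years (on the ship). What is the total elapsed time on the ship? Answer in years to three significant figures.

Leg 1: 58.1 years is already measured on the ship.
Leg 2: γ = 1/√(1 − 0.4248²) = 1/√0.8195 = 1.105; τ_2 = 49.0/1.105 = 44.36 years.
Leg 3: γ = 1.330; τ_3 = 57.0/1.330 = 42.86 years.
Leg 4: 1.94 years is already measured on the ship.
Total: 58.10 + 44.36 + 42.86 + 1.940 years.

τ = 147 years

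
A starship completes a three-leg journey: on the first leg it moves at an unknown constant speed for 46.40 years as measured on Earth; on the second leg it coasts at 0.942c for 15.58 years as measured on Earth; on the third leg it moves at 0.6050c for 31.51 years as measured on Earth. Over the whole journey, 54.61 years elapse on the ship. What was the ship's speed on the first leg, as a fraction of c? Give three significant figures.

β = 0.852

Leg 1: speed unknown; τ_1 = 46.40/γ_1.
Leg 2: γ = 1/√(1 − 0.942²) = 1/√0.1126 = 2.980; τ_2 = 15.58/2.980 = 5.229 years.
Leg 3: γ = 1/√(1 − 0.6050²) = 1/√0.6340 = 1.256; τ_3 = 31.51/1.256 = 25.09 years.
Total proper time: τ_1 + 5.229 + 25.09 = 54.61, so τ_1 = 54.61 − 30.32 = 24.29 years.
γ_1 = 46.40/24.29 = 1.910; β = √(1 − 1/γ²) = √0.7259.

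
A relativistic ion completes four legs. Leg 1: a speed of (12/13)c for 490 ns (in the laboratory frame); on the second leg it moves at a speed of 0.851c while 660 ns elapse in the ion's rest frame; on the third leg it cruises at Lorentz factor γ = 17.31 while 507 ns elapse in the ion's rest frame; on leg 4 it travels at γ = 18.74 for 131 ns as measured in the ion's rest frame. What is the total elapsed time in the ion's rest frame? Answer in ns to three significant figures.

Leg 1: γ = 1/√(1 − (12/13)²) = 13/5 = 2.600; τ_1 = 490/2.600 = 188.5 ns.
Leg 2: 660 ns is already measured in the ion's rest frame.
Leg 3: 507 ns is already measured in the ion's rest frame.
Leg 4: 131 ns is already measured in the ion's rest frame.
Total: 188.5 + 660.0 + 507.0 + 131.0 ns.

τ = 1490 ns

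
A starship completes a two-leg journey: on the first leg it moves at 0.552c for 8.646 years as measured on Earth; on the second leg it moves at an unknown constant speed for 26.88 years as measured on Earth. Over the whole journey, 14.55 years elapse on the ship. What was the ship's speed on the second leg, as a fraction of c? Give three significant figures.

Leg 1: γ = 1/√(1 − 0.552²) = 1/√0.6953 = 1.199; τ_1 = 8.646/1.199 = 7.209 years.
Leg 2: speed unknown; τ_2 = 26.88/γ_2.
Total proper time: 7.209 + τ_2 = 14.55, so τ_2 = 14.55 − 7.209 = 7.341 years.
γ_2 = 26.88/7.341 = 3.662; β = √(1 − 1/γ²) = √0.9254.

β = 0.962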